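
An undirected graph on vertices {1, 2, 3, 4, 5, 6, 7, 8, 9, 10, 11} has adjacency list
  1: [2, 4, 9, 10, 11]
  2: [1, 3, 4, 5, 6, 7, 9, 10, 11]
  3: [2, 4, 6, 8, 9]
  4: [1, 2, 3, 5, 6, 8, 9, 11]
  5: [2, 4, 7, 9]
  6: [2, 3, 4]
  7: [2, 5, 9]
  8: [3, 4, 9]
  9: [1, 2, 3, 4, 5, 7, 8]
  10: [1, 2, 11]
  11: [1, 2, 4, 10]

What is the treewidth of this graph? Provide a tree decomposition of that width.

Each bag holds 4 vertices, so the decomposition has width 3, which upper-bounds the treewidth. For the lower bound, the 4 vertices {3, 4, 8, 9} are pairwise adjacent, and any tree decomposition puts a clique entirely inside one bag — forcing width ≥ 3. The upper and lower bounds meet at 3, so that is the treewidth.

Treewidth 3.
Bags: B1 = {2, 4, 5, 9}  B2 = {2, 3, 4, 9}  B3 = {2, 3, 4, 6}  B4 = {1, 2, 4, 9}  B5 = {3, 4, 8, 9}  B6 = {2, 5, 7, 9}  B7 = {1, 2, 4, 11}  B8 = {1, 2, 10, 11}
Tree: B1–B2, B2–B3, B1–B4, B2–B5, B1–B6, B4–B7, B7–B8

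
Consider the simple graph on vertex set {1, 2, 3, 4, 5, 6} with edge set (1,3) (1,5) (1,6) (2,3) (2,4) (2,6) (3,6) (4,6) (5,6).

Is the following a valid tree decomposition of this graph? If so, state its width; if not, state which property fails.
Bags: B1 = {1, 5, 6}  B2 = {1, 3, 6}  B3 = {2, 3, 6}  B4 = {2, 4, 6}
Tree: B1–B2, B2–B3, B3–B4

Vertex coverage: the bags together contain {1, 2, 3, 4, 5, 6}, the full vertex set. Edge coverage: each edge of G has both endpoints in at least one bag. Running intersection: for every vertex, the bags containing it form a connected subtree. All three properties hold, so this is a valid tree decomposition of width max|bag| − 1 = 2, and hence tw(G) ≤ 2.

Yes; width 2.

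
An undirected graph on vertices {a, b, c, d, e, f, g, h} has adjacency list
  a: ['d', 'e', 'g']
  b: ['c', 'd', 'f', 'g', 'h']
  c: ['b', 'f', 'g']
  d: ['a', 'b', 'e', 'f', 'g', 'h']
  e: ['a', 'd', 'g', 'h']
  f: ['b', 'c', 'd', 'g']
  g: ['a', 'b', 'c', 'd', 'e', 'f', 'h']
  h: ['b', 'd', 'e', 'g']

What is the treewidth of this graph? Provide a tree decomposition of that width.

Treewidth 3.
One such decomposition:
Bags: B1 = {b, d, f, g}  B2 = {b, d, g, h}  B3 = {d, e, g, h}  B4 = {b, c, f, g}  B5 = {a, d, e, g}
Tree: B1–B2, B2–B3, B1–B4, B3–B5

Each bag holds 4 vertices, so the decomposition has width 3, which upper-bounds the treewidth. For the lower bound, the 4 vertices {a, d, e, g} are pairwise adjacent, and any tree decomposition puts a clique entirely inside one bag — forcing width ≥ 3. Therefore the treewidth is 3.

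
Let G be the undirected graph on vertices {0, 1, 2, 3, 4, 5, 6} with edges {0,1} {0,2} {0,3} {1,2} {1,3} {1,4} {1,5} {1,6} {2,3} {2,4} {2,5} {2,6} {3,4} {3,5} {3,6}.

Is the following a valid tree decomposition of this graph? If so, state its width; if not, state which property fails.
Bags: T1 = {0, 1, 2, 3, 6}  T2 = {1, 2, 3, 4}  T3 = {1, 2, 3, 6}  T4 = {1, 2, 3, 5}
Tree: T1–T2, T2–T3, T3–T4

A tree decomposition must satisfy three properties: every vertex lies in some bag; for every edge, both endpoints lie together in some bag; and for every vertex, the bags containing it form a connected subtree. Here bags containing vertex 6 are not connected in the tree, so the decomposition is invalid.

No — bags containing vertex 6 are not connected in the tree.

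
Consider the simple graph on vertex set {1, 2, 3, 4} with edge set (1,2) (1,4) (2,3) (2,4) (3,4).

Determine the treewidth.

A width-2 tree decomposition is:
Bags: B1 = {2, 3, 4}  B2 = {1, 2, 4}
Tree: B1–B2
The largest bag has 3 vertices, giving width 2; this decomposition certifies tw(G) ≤ 2. For the lower bound, the 3 vertices {1, 2, 4} are pairwise adjacent, and any tree decomposition puts a clique entirely inside one bag — forcing width ≥ 2. Therefore the treewidth is 2.

2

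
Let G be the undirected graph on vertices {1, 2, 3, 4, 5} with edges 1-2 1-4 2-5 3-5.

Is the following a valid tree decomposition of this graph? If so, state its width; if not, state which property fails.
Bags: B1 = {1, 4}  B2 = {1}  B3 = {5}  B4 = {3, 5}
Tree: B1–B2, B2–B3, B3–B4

No — vertex 2 appears in no bag.

A tree decomposition must satisfy three properties: every vertex lies in some bag; for every edge, both endpoints lie together in some bag; and for every vertex, the bags containing it form a connected subtree. Here vertex 2 appears in no bag, so the decomposition is invalid.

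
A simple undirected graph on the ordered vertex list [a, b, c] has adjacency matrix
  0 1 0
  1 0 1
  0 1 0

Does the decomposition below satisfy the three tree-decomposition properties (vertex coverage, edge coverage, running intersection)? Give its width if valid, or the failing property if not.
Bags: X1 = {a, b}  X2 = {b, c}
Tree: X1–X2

Checking the three conditions: (i) the bags cover all of {a, b, c}; (ii) for each edge, some bag contains both endpoints; (iii) the bags containing any fixed vertex form a subtree. All hold, so the decomposition is valid with width 2 − 1 = 1.

Yes; width 1.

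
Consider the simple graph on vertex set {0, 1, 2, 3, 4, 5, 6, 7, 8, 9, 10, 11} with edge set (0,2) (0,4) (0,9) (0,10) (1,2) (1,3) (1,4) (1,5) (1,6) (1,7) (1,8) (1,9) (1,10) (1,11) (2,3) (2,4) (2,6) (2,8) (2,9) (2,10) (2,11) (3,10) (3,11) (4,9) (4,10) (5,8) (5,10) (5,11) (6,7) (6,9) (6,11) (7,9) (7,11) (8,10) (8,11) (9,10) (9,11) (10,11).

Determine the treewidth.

A width-4 tree decomposition is:
Bags: B1 = {1, 2, 8, 10, 11}  B2 = {1, 2, 9, 10, 11}  B3 = {1, 2, 4, 9, 10}  B4 = {1, 5, 8, 10, 11}  B5 = {1, 2, 6, 9, 11}  B6 = {1, 6, 7, 9, 11}  B7 = {1, 2, 3, 10, 11}  B8 = {0, 2, 4, 9, 10}
Tree: B1–B2, B2–B3, B1–B4, B2–B5, B5–B6, B1–B7, B3–B8
Every bag has size at most 5, so the width is 5 − 1 = 4 and tw(G) ≤ 4. For the lower bound, the 5 vertices {0, 2, 4, 9, 10} are pairwise adjacent, and any tree decomposition puts a clique entirely inside one bag — forcing width ≥ 4. Hence tw(G) = 4 exactly.

4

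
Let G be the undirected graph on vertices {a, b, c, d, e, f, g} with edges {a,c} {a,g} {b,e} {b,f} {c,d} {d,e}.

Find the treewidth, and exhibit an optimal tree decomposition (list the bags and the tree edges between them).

The largest bag has 2 vertices, giving width 1; this decomposition certifies tw(G) ≤ 1. Since G has at least one edge (e.g. f–b), it is not an edgeless graph, so tw(G) ≥ 1. Therefore the treewidth is 1.

Treewidth 1.
Bags: B1 = {b, f}  B2 = {b, e}  B3 = {d, e}  B4 = {c, d}  B5 = {a, c}  B6 = {a, g}
Tree: B1–B2, B2–B3, B3–B4, B4–B5, B5–B6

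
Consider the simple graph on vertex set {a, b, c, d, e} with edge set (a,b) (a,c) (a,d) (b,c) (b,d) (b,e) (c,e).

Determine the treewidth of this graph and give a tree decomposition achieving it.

Every bag has size at most 3, so the width is 3 − 1 = 2 and tw(G) ≤ 2. Conversely, {a, b, d} is a clique of size 3, and the vertices of any clique must share a bag in every tree decomposition; so some bag has ≥ 3 vertices and tw(G) ≥ 2. Combining the bounds, tw(G) = 2.

Treewidth 2.
One optimal decomposition is:
Bags: B1 = {a, b, d}  B2 = {a, b, c}  B3 = {b, c, e}
Tree: B1–B2, B2–B3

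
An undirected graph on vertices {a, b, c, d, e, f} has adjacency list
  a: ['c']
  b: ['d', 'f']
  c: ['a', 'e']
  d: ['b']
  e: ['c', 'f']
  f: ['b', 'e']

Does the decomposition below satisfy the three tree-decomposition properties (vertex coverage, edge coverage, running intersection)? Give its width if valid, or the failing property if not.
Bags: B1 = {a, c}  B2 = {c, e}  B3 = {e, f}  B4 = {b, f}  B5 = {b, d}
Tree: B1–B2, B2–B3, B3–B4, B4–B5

Yes; width 1.

Vertex coverage: the bags together contain {a, b, c, d, e, f}, the full vertex set. Edge coverage: each edge of G has both endpoints in at least one bag. Running intersection: for every vertex, the bags containing it form a connected subtree. All three properties hold, so this is a valid tree decomposition of width max|bag| − 1 = 1, and hence tw(G) ≤ 1.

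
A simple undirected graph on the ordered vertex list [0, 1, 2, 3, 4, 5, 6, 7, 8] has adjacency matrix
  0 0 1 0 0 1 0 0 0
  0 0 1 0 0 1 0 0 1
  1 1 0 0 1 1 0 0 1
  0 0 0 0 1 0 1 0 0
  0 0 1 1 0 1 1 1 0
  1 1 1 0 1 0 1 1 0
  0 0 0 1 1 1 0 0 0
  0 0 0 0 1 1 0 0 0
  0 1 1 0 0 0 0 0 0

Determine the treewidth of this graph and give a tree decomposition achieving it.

Treewidth 2.
Bags: B1 = {2, 4, 5}  B2 = {1, 2, 5}  B3 = {0, 2, 5}  B4 = {4, 5, 6}  B5 = {4, 5, 7}  B6 = {1, 2, 8}  B7 = {3, 4, 6}
Tree: B1–B2, B1–B3, B1–B4, B1–B5, B2–B6, B4–B7

Each bag holds 3 vertices, so the decomposition has width 2, which upper-bounds the treewidth. Conversely, {1, 2, 8} is a clique of size 3, and the vertices of any clique must share a bag in every tree decomposition; so some bag has ≥ 3 vertices and tw(G) ≥ 2. The upper and lower bounds meet at 2, so that is the treewidth.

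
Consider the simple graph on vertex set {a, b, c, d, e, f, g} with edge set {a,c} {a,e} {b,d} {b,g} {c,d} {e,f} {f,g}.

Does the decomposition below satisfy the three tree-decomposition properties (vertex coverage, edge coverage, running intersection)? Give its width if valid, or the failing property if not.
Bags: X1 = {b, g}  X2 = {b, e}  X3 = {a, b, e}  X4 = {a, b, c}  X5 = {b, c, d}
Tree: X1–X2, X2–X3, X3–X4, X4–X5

No — vertex f appears in no bag.

A tree decomposition must satisfy three properties: every vertex lies in some bag; for every edge, both endpoints lie together in some bag; and for every vertex, the bags containing it form a connected subtree. Here vertex f appears in no bag, so the decomposition is invalid.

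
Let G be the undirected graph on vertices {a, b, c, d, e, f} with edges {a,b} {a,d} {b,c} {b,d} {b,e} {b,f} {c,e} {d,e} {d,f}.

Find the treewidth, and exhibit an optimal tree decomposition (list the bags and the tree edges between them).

Treewidth 2.
Bags: B1 = {b, d, f}  B2 = {a, b, d}  B3 = {b, d, e}  B4 = {b, c, e}
Tree: B1–B2, B2–B3, B3–B4

The largest bag has 3 vertices, giving width 2; this decomposition certifies tw(G) ≤ 2. Conversely, {b, d, e} is a clique of size 3, and the vertices of any clique must share a bag in every tree decomposition; so some bag has ≥ 3 vertices and tw(G) ≥ 2. Therefore the treewidth is 2.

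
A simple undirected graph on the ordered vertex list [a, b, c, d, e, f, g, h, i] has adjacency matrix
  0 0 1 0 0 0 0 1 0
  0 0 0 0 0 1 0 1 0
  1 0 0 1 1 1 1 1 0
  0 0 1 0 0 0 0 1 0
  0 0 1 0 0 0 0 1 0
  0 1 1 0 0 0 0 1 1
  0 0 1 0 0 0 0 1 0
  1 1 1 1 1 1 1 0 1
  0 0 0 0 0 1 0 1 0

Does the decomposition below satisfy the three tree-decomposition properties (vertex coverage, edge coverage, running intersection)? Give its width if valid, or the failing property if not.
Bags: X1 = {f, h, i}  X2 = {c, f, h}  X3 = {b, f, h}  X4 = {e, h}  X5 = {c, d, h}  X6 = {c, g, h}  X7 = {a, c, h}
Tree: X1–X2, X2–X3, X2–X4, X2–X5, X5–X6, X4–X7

A tree decomposition must satisfy three properties: every vertex lies in some bag; for every edge, both endpoints lie together in some bag; and for every vertex, the bags containing it form a connected subtree. Here edge (c,e) lies in no bag, so the decomposition is invalid.

No — edge (c,e) lies in no bag.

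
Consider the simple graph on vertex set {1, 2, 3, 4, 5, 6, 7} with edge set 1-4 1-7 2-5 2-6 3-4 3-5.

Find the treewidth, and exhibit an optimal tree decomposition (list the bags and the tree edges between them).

Every bag has size at most 2, so the width is 2 − 1 = 1 and tw(G) ≤ 1. Any graph with an edge has treewidth ≥ 1, and G has the edge 6–2. Therefore the treewidth is 1.

Treewidth 1.
One such decomposition:
Bags: B1 = {2, 6}  B2 = {2, 5}  B3 = {3, 5}  B4 = {3, 4}  B5 = {1, 4}  B6 = {1, 7}
Tree: B1–B2, B2–B3, B3–B4, B4–B5, B5–B6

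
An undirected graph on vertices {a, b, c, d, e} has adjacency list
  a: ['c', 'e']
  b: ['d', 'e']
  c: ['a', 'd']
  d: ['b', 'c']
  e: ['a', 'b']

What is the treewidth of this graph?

2

A width-2 tree decomposition is:
Bags: B1 = {b, c, d}  B2 = {b, c, e}  B3 = {a, c, e}
Tree: B1–B2, B2–B3
Every bag has size at most 3, so the width is 3 − 1 = 2 and tw(G) ≤ 2. Since c–d–b–e–a–c is a cycle in G, G is not acyclic. Forests are exactly the graphs of treewidth ≤ 1, so tw(G) ≥ 2. The upper and lower bounds meet at 2, so that is the treewidth.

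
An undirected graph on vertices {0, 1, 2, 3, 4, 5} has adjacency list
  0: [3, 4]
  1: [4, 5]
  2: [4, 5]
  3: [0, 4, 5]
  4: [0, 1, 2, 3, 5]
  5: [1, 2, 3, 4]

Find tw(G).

2

A width-2 tree decomposition is:
Bags: B1 = {3, 4, 5}  B2 = {0, 3, 4}  B3 = {2, 4, 5}  B4 = {1, 4, 5}
Tree: B1–B2, B1–B3, B3–B4
Each bag holds 3 vertices, so the decomposition has width 2, which upper-bounds the treewidth. For the lower bound, the 3 vertices {0, 3, 4} are pairwise adjacent, and any tree decomposition puts a clique entirely inside one bag — forcing width ≥ 2. Combining the bounds, tw(G) = 2.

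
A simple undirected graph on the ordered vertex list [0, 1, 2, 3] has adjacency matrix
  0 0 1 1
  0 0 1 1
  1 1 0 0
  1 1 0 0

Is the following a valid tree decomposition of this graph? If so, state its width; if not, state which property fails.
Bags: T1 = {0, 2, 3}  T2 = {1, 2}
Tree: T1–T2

No — edge (3,1) lies in no bag.

A tree decomposition must satisfy three properties: every vertex lies in some bag; for every edge, both endpoints lie together in some bag; and for every vertex, the bags containing it form a connected subtree. Here edge (3,1) lies in no bag, so the decomposition is invalid.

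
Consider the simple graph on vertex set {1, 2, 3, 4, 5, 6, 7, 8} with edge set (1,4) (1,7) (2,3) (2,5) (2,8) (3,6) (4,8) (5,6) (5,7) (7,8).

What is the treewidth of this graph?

A width-2 tree decomposition is:
Bags: B1 = {2, 3, 6}  B2 = {2, 5, 6}  B3 = {2, 5, 8}  B4 = {5, 7, 8}  B5 = {4, 7, 8}  B6 = {1, 4, 7}
Tree: B1–B2, B2–B3, B3–B4, B4–B5, B5–B6
Each bag holds 3 vertices, so the decomposition has width 2, which upper-bounds the treewidth. For the lower bound, G contains the cycle 3–6–5–2–3, so G is not a forest; only forests have treewidth ≤ 1, hence tw(G) ≥ 2. Combining the bounds, tw(G) = 2.

2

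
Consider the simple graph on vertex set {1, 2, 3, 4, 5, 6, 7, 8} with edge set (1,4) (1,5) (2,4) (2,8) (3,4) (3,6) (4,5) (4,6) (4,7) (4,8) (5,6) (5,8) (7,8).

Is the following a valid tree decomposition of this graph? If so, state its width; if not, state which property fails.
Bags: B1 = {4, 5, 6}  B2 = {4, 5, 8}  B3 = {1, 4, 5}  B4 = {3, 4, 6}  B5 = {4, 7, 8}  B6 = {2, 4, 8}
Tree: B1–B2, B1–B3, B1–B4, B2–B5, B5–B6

Vertex coverage: the bags together contain {1, 2, 3, 4, 5, 6, 7, 8}, the full vertex set. Edge coverage: each edge of G has both endpoints in at least one bag. Running intersection: for every vertex, the bags containing it form a connected subtree. All three properties hold, so this is a valid tree decomposition of width max|bag| − 1 = 2, and hence tw(G) ≤ 2.

Yes; width 2.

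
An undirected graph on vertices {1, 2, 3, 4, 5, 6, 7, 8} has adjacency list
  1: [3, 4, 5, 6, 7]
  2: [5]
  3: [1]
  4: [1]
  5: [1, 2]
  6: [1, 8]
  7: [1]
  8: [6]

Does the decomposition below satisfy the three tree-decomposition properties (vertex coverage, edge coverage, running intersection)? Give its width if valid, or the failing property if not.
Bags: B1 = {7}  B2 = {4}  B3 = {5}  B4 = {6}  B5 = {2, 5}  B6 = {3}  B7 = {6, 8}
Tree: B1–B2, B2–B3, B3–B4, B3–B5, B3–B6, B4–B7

No — vertex 1 appears in no bag.

A tree decomposition must satisfy three properties: every vertex lies in some bag; for every edge, both endpoints lie together in some bag; and for every vertex, the bags containing it form a connected subtree. Here vertex 1 appears in no bag, so the decomposition is invalid.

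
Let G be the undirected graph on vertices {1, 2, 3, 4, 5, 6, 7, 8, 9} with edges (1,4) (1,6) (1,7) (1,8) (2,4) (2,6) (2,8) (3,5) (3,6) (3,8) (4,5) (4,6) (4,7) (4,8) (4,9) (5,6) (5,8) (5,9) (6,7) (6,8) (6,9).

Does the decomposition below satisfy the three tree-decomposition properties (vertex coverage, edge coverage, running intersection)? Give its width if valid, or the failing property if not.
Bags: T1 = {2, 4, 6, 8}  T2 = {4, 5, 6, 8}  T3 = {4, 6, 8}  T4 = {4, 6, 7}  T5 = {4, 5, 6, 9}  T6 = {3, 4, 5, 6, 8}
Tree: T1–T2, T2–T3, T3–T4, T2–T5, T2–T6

No — vertex 1 appears in no bag.

A tree decomposition must satisfy three properties: every vertex lies in some bag; for every edge, both endpoints lie together in some bag; and for every vertex, the bags containing it form a connected subtree. Here vertex 1 appears in no bag, so the decomposition is invalid.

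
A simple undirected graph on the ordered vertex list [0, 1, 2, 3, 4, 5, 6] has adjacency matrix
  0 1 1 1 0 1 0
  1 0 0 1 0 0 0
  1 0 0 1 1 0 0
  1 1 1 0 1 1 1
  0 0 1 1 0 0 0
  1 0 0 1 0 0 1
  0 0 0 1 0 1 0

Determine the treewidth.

A width-2 tree decomposition is:
Bags: B1 = {0, 2, 3}  B2 = {0, 3, 5}  B3 = {3, 5, 6}  B4 = {0, 1, 3}  B5 = {2, 3, 4}
Tree: B1–B2, B2–B3, B2–B4, B1–B5
Each bag holds 3 vertices, so the decomposition has width 2, which upper-bounds the treewidth. Conversely, {0, 1, 3} is a clique of size 3, and the vertices of any clique must share a bag in every tree decomposition; so some bag has ≥ 3 vertices and tw(G) ≥ 2. The upper and lower bounds meet at 2, so that is the treewidth.

2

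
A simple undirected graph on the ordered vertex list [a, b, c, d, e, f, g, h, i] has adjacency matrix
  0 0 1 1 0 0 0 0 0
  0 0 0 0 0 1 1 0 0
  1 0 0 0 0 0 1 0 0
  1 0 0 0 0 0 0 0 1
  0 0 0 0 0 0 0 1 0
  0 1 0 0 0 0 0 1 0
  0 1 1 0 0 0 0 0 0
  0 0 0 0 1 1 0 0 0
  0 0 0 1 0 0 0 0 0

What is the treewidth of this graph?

A width-1 tree decomposition is:
Bags: B1 = {d, i}  B2 = {a, d}  B3 = {a, c}  B4 = {c, g}  B5 = {b, g}  B6 = {b, f}  B7 = {f, h}  B8 = {e, h}
Tree: B1–B2, B2–B3, B3–B4, B4–B5, B5–B6, B6–B7, B7–B8
The largest bag has 2 vertices, giving width 1; this decomposition certifies tw(G) ≤ 1. Since G has at least one edge (e.g. i–d), it is not an edgeless graph, so tw(G) ≥ 1. Hence tw(G) = 1 exactly.

1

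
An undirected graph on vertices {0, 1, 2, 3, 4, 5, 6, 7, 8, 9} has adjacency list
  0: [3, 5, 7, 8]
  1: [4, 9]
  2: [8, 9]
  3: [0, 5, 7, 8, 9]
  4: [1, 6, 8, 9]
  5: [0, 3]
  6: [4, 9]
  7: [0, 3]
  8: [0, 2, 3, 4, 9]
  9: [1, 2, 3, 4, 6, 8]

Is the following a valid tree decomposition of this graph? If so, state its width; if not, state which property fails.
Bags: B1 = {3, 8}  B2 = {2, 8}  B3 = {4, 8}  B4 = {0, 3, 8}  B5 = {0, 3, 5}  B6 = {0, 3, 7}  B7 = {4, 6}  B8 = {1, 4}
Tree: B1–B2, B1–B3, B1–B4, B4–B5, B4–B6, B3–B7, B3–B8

A tree decomposition must satisfy three properties: every vertex lies in some bag; for every edge, both endpoints lie together in some bag; and for every vertex, the bags containing it form a connected subtree. Here vertex 9 appears in no bag, so the decomposition is invalid.

No — vertex 9 appears in no bag.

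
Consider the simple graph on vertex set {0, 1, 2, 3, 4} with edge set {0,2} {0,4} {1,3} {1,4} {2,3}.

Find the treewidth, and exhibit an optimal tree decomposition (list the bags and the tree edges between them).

The largest bag has 3 vertices, giving width 2; this decomposition certifies tw(G) ≤ 2. Since 1–3–2–0–4–1 is a cycle in G, G is not acyclic. Forests are exactly the graphs of treewidth ≤ 1, so tw(G) ≥ 2. Therefore the treewidth is 2.

Treewidth 2.
One optimal decomposition is:
Bags: B1 = {1, 2, 3}  B2 = {0, 1, 2}  B3 = {0, 1, 4}
Tree: B1–B2, B2–B3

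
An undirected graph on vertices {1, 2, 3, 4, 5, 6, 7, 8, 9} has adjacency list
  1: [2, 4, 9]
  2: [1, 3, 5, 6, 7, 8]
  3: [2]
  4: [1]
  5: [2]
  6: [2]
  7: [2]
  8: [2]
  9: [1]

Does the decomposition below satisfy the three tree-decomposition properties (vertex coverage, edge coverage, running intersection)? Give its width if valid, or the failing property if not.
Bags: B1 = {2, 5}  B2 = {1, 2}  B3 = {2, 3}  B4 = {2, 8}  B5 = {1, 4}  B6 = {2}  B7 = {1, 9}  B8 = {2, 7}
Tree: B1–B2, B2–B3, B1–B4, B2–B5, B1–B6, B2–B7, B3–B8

A tree decomposition must satisfy three properties: every vertex lies in some bag; for every edge, both endpoints lie together in some bag; and for every vertex, the bags containing it form a connected subtree. Here vertex 6 appears in no bag, so the decomposition is invalid.

No — vertex 6 appears in no bag.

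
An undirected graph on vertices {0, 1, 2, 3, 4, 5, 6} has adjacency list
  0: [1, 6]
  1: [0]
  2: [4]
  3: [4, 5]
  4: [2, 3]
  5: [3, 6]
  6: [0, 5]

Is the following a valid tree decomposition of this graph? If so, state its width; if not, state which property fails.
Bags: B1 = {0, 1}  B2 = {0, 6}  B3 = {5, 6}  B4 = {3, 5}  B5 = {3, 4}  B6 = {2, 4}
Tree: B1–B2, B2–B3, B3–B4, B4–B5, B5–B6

Every vertex of G appears in some bag (union = {0, 1, 2, 3, 4, 5, 6}); every edge is covered by a bag; and for each vertex v the set of bags containing v is connected in the bag tree. The decomposition is therefore valid. The largest bag has 2 vertices, so the width is 1.

Yes; width 1.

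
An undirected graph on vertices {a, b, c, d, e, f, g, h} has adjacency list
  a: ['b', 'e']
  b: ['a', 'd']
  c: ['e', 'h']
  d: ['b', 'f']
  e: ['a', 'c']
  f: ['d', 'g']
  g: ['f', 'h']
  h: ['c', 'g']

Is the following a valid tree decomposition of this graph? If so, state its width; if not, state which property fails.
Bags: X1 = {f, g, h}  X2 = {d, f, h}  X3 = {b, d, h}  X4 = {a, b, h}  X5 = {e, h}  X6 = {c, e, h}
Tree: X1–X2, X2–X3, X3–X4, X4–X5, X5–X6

No — edge (a,e) lies in no bag.

A tree decomposition must satisfy three properties: every vertex lies in some bag; for every edge, both endpoints lie together in some bag; and for every vertex, the bags containing it form a connected subtree. Here edge (a,e) lies in no bag, so the decomposition is invalid.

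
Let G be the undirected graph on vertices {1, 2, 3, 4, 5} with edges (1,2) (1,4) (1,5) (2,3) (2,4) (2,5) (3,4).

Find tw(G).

A width-2 tree decomposition is:
Bags: B1 = {1, 2, 5}  B2 = {1, 2, 4}  B3 = {2, 3, 4}
Tree: B1–B2, B2–B3
The largest bag has 3 vertices, giving width 2; this decomposition certifies tw(G) ≤ 2. On the other hand G contains the 3-clique {1, 2, 4}. A clique must lie in a single bag of any decomposition, so no decomposition can have width below 2. Therefore the treewidth is 2.

2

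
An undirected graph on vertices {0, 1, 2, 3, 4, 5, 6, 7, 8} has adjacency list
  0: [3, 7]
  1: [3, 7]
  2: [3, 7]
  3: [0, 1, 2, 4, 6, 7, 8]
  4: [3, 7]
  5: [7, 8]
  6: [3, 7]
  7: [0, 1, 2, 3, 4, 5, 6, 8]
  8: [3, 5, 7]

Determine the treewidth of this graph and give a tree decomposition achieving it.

Each bag holds 3 vertices, so the decomposition has width 2, which upper-bounds the treewidth. Conversely, {0, 3, 7} is a clique of size 3, and the vertices of any clique must share a bag in every tree decomposition; so some bag has ≥ 3 vertices and tw(G) ≥ 2. Therefore the treewidth is 2.

Treewidth 2.
One such decomposition:
Bags: B1 = {1, 3, 7}  B2 = {3, 7, 8}  B3 = {3, 4, 7}  B4 = {2, 3, 7}  B5 = {0, 3, 7}  B6 = {3, 6, 7}  B7 = {5, 7, 8}
Tree: B1–B2, B1–B3, B2–B4, B4–B5, B1–B6, B2–B7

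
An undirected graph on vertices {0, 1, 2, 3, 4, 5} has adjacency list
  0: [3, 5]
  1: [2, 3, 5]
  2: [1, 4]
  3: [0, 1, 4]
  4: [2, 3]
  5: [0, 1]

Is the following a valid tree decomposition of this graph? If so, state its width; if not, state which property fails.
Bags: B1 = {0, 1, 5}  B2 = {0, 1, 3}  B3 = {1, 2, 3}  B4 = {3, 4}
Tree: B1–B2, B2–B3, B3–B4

A tree decomposition must satisfy three properties: every vertex lies in some bag; for every edge, both endpoints lie together in some bag; and for every vertex, the bags containing it form a connected subtree. Here edge (2,4) lies in no bag, so the decomposition is invalid.

No — edge (2,4) lies in no bag.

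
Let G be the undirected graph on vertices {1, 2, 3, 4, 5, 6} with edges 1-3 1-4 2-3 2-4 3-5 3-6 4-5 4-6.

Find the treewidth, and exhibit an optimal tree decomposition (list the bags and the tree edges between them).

Treewidth 2.
One optimal decomposition is:
Bags: B1 = {3, 4, 5}  B2 = {1, 3, 4}  B3 = {2, 3, 4}  B4 = {3, 4, 6}
Tree: B1–B2, B2–B3, B3–B4

The largest bag has 3 vertices, giving width 2; this decomposition certifies tw(G) ≤ 2. For the lower bound, G contains the cycle 3–5–4–1–3, so G is not a forest; only forests have treewidth ≤ 1, hence tw(G) ≥ 2. Hence tw(G) = 2 exactly.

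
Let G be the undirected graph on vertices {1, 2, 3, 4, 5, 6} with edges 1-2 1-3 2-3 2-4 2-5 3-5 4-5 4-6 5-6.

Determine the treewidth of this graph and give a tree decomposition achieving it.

Treewidth 2.
One such decomposition:
Bags: B1 = {4, 5, 6}  B2 = {2, 4, 5}  B3 = {2, 3, 5}  B4 = {1, 2, 3}
Tree: B1–B2, B2–B3, B3–B4

Each bag holds 3 vertices, so the decomposition has width 2, which upper-bounds the treewidth. For the lower bound, the 3 vertices {1, 2, 3} are pairwise adjacent, and any tree decomposition puts a clique entirely inside one bag — forcing width ≥ 2. Combining the bounds, tw(G) = 2.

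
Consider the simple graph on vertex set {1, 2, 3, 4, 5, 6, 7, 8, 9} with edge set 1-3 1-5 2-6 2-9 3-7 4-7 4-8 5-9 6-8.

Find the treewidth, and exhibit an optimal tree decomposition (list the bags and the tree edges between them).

Every bag has size at most 3, so the width is 3 − 1 = 2 and tw(G) ≤ 2. Since 2–9–5–1–3–7–4–8–6–2 is a cycle in G, G is not acyclic. Forests are exactly the graphs of treewidth ≤ 1, so tw(G) ≥ 2. The upper and lower bounds meet at 2, so that is the treewidth.

Treewidth 2.
Bags: B1 = {2, 5, 9}  B2 = {1, 2, 5}  B3 = {1, 2, 3}  B4 = {2, 3, 7}  B5 = {2, 4, 7}  B6 = {2, 4, 8}  B7 = {2, 6, 8}
Tree: B1–B2, B2–B3, B3–B4, B4–B5, B5–B6, B6–B7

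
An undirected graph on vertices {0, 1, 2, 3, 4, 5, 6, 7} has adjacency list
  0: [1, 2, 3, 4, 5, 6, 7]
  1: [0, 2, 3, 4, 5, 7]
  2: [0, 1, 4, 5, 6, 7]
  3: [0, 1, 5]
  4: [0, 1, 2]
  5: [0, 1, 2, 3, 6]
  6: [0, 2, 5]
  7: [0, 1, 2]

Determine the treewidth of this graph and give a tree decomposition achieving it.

Each bag holds 4 vertices, so the decomposition has width 3, which upper-bounds the treewidth. For the lower bound, the 4 vertices {0, 1, 2, 4} are pairwise adjacent, and any tree decomposition puts a clique entirely inside one bag — forcing width ≥ 3. Therefore the treewidth is 3.

Treewidth 3.
One such decomposition:
Bags: B1 = {0, 1, 2, 4}  B2 = {0, 1, 2, 5}  B3 = {0, 1, 2, 7}  B4 = {0, 1, 3, 5}  B5 = {0, 2, 5, 6}
Tree: B1–B2, B1–B3, B2–B4, B2–B5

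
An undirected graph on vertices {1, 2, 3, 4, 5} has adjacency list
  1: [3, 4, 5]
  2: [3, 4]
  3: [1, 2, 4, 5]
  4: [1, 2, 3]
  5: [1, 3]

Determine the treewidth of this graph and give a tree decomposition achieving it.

The largest bag has 3 vertices, giving width 2; this decomposition certifies tw(G) ≤ 2. Conversely, {1, 3, 4} is a clique of size 3, and the vertices of any clique must share a bag in every tree decomposition; so some bag has ≥ 3 vertices and tw(G) ≥ 2. Therefore the treewidth is 2.

Treewidth 2.
One such decomposition:
Bags: B1 = {1, 3, 4}  B2 = {2, 3, 4}  B3 = {1, 3, 5}
Tree: B1–B2, B1–B3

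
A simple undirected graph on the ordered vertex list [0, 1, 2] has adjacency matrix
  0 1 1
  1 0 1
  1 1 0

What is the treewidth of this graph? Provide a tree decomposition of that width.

Treewidth 2.
Bags: B1 = {0, 1, 2}
Tree: (single bag)

With just one bag of size 3, the width is 3 − 1 = 2, so tw(G) ≤ 2. Conversely, {0, 1, 2} is a clique of size 3, and the vertices of any clique must share a bag in every tree decomposition; so some bag has ≥ 3 vertices and tw(G) ≥ 2. Hence tw(G) = 2 exactly.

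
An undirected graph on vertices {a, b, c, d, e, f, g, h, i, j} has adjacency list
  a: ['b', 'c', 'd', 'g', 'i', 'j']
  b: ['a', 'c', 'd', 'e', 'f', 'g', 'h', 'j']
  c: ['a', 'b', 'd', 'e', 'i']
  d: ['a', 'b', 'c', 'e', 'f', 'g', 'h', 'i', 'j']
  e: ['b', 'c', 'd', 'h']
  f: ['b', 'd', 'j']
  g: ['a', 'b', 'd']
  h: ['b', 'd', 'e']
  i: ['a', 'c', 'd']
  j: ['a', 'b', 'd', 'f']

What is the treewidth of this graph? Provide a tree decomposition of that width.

Treewidth 3.
Bags: B1 = {a, b, c, d}  B2 = {a, b, d, j}  B3 = {b, c, d, e}  B4 = {a, b, d, g}  B5 = {a, c, d, i}  B6 = {b, d, f, j}  B7 = {b, d, e, h}
Tree: B1–B2, B1–B3, B1–B4, B1–B5, B2–B6, B3–B7

The largest bag has 4 vertices, giving width 3; this decomposition certifies tw(G) ≤ 3. For the lower bound, the 4 vertices {a, b, d, g} are pairwise adjacent, and any tree decomposition puts a clique entirely inside one bag — forcing width ≥ 3. The upper and lower bounds meet at 3, so that is the treewidth.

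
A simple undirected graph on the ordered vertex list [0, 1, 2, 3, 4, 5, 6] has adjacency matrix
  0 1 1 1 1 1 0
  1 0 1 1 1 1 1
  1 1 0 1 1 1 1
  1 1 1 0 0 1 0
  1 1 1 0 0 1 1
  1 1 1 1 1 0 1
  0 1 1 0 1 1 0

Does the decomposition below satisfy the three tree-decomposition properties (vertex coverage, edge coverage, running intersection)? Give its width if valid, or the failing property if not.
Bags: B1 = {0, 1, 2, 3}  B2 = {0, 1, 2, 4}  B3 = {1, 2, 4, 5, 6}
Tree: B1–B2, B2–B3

A tree decomposition must satisfy three properties: every vertex lies in some bag; for every edge, both endpoints lie together in some bag; and for every vertex, the bags containing it form a connected subtree. Here edge (3,5) lies in no bag, so the decomposition is invalid.

No — edge (3,5) lies in no bag.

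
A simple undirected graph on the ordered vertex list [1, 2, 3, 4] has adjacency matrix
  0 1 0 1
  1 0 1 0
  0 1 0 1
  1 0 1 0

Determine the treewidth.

2

A width-2 tree decomposition is:
Bags: B1 = {1, 2, 4}  B2 = {2, 3, 4}
Tree: B1–B2
Each bag holds 3 vertices, so the decomposition has width 2, which upper-bounds the treewidth. Since 4–1–2–3–4 is a cycle in G, G is not acyclic. Forests are exactly the graphs of treewidth ≤ 1, so tw(G) ≥ 2. Therefore the treewidth is 2.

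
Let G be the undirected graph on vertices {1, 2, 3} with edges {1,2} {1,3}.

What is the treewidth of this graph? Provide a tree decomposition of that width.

Every bag has size at most 2, so the width is 2 − 1 = 1 and tw(G) ≤ 1. G has an edge, so its treewidth is at least 1. Combining the bounds, tw(G) = 1.

Treewidth 1.
One such decomposition:
Bags: B1 = {1, 2}  B2 = {1, 3}
Tree: B1–B2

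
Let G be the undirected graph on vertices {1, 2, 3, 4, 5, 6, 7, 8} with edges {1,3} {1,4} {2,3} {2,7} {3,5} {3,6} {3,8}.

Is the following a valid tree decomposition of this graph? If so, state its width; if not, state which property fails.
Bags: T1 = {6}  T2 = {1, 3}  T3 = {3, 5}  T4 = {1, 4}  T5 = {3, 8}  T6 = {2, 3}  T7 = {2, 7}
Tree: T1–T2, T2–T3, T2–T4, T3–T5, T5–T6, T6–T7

No — edge (3,6) lies in no bag.

A tree decomposition must satisfy three properties: every vertex lies in some bag; for every edge, both endpoints lie together in some bag; and for every vertex, the bags containing it form a connected subtree. Here edge (3,6) lies in no bag, so the decomposition is invalid.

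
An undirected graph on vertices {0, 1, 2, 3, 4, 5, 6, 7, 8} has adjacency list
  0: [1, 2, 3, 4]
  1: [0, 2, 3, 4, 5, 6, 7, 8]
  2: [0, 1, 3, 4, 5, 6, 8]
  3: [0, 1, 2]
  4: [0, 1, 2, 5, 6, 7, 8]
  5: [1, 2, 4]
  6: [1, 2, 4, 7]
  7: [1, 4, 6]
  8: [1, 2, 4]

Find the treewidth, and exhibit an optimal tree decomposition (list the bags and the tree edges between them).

Treewidth 3.
One such decomposition:
Bags: B1 = {0, 1, 2, 4}  B2 = {1, 2, 4, 8}  B3 = {1, 2, 4, 5}  B4 = {0, 1, 2, 3}  B5 = {1, 2, 4, 6}  B6 = {1, 4, 6, 7}
Tree: B1–B2, B2–B3, B1–B4, B3–B5, B5–B6

Every bag has size at most 4, so the width is 4 − 1 = 3 and tw(G) ≤ 3. On the other hand G contains the 4-clique {0, 1, 2, 3}. A clique must lie in a single bag of any decomposition, so no decomposition can have width below 3. Therefore the treewidth is 3.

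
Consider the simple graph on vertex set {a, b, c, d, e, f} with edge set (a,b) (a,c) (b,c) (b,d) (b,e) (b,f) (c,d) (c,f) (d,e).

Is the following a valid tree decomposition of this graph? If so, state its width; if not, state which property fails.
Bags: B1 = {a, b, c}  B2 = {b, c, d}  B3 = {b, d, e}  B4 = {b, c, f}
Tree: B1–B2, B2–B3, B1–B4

Checking the three conditions: (i) the bags cover all of {a, b, c, d, e, f}; (ii) for each edge, some bag contains both endpoints; (iii) the bags containing any fixed vertex form a subtree. All hold, so the decomposition is valid with width 3 − 1 = 2.

Yes; width 2.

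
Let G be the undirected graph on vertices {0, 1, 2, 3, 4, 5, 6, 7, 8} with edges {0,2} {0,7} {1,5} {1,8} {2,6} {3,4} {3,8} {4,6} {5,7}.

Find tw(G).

A width-2 tree decomposition is:
Bags: B1 = {0, 2, 6}  B2 = {0, 4, 6}  B3 = {0, 3, 4}  B4 = {0, 3, 8}  B5 = {0, 1, 8}  B6 = {0, 1, 5}  B7 = {0, 5, 7}
Tree: B1–B2, B2–B3, B3–B4, B4–B5, B5–B6, B6–B7
The largest bag has 3 vertices, giving width 2; this decomposition certifies tw(G) ≤ 2. The edges 0–2–6–4–3–8–1–5–7–0 form a cycle, so G is not a tree and its treewidth is at least 2. Hence tw(G) = 2 exactly.

2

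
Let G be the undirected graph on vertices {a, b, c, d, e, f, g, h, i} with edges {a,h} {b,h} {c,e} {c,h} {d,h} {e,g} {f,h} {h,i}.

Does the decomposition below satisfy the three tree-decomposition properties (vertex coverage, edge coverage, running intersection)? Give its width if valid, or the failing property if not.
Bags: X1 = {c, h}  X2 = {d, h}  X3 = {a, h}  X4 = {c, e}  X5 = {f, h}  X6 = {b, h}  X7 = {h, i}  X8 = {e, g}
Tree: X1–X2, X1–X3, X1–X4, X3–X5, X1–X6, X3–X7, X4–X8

Checking the three conditions: (i) the bags cover all of {a, b, c, d, e, f, g, h, i}; (ii) for each edge, some bag contains both endpoints; (iii) the bags containing any fixed vertex form a subtree. All hold, so the decomposition is valid with width 2 − 1 = 1.

Yes; width 1.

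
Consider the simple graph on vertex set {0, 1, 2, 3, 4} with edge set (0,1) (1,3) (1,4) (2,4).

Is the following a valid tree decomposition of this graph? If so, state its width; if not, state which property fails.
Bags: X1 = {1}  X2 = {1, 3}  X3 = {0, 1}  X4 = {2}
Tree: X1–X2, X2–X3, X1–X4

A tree decomposition must satisfy three properties: every vertex lies in some bag; for every edge, both endpoints lie together in some bag; and for every vertex, the bags containing it form a connected subtree. Here vertex 4 appears in no bag, so the decomposition is invalid.

No — vertex 4 appears in no bag.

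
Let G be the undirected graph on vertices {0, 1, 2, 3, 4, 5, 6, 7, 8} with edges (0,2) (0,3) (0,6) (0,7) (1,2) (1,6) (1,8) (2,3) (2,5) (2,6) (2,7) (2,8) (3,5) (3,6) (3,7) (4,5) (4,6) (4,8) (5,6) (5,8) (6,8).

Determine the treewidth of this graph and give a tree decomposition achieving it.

The largest bag has 4 vertices, giving width 3; this decomposition certifies tw(G) ≤ 3. On the other hand G contains the 4-clique {1, 2, 6, 8}. A clique must lie in a single bag of any decomposition, so no decomposition can have width below 3. Therefore the treewidth is 3.

Treewidth 3.
One optimal decomposition is:
Bags: B1 = {0, 2, 3, 6}  B2 = {2, 3, 5, 6}  B3 = {0, 2, 3, 7}  B4 = {2, 5, 6, 8}  B5 = {1, 2, 6, 8}  B6 = {4, 5, 6, 8}
Tree: B1–B2, B1–B3, B2–B4, B4–B5, B4–B6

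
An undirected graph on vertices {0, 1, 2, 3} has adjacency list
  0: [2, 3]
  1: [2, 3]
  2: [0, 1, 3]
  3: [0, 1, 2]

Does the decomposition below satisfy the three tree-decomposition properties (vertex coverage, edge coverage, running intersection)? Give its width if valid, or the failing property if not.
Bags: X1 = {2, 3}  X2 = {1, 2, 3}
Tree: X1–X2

A tree decomposition must satisfy three properties: every vertex lies in some bag; for every edge, both endpoints lie together in some bag; and for every vertex, the bags containing it form a connected subtree. Here vertex 0 appears in no bag, so the decomposition is invalid.

No — vertex 0 appears in no bag.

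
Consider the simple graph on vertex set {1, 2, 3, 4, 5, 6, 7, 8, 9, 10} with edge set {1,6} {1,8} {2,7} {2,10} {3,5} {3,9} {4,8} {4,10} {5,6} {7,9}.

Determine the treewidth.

A width-2 tree decomposition is:
Bags: B1 = {4, 8, 10}  B2 = {2, 8, 10}  B3 = {2, 7, 8}  B4 = {7, 8, 9}  B5 = {3, 8, 9}  B6 = {3, 5, 8}  B7 = {5, 6, 8}  B8 = {1, 6, 8}
Tree: B1–B2, B2–B3, B3–B4, B4–B5, B5–B6, B6–B7, B7–B8
Every bag has size at most 3, so the width is 3 − 1 = 2 and tw(G) ≤ 2. For the lower bound, G contains the cycle 8–4–10–2–7–9–3–5–6–1–8, so G is not a forest; only forests have treewidth ≤ 1, hence tw(G) ≥ 2. Hence tw(G) = 2 exactly.

2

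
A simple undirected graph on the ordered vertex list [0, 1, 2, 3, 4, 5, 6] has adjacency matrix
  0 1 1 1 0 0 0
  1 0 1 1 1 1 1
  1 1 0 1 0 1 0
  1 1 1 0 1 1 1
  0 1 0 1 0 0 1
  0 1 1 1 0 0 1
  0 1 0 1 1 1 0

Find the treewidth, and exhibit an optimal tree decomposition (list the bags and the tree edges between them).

Every bag has size at most 4, so the width is 4 − 1 = 3 and tw(G) ≤ 3. Conversely, {0, 1, 2, 3} is a clique of size 4, and the vertices of any clique must share a bag in every tree decomposition; so some bag has ≥ 4 vertices and tw(G) ≥ 3. Therefore the treewidth is 3.

Treewidth 3.
Bags: B1 = {1, 2, 3, 5}  B2 = {0, 1, 2, 3}  B3 = {1, 3, 5, 6}  B4 = {1, 3, 4, 6}
Tree: B1–B2, B1–B3, B3–B4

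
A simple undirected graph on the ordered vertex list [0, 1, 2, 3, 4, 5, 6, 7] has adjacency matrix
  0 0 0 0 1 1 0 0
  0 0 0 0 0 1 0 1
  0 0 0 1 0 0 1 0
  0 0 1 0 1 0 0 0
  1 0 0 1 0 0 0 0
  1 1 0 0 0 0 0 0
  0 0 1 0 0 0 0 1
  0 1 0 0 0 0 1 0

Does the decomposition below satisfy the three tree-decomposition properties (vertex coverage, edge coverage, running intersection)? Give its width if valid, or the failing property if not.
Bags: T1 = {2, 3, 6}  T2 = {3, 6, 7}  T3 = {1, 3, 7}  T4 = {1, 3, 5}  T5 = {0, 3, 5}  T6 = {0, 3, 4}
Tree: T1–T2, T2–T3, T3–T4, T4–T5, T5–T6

Vertex coverage: the bags together contain {0, 1, 2, 3, 4, 5, 6, 7}, the full vertex set. Edge coverage: each edge of G has both endpoints in at least one bag. Running intersection: for every vertex, the bags containing it form a connected subtree. All three properties hold, so this is a valid tree decomposition of width max|bag| − 1 = 2, and hence tw(G) ≤ 2.

Yes; width 2.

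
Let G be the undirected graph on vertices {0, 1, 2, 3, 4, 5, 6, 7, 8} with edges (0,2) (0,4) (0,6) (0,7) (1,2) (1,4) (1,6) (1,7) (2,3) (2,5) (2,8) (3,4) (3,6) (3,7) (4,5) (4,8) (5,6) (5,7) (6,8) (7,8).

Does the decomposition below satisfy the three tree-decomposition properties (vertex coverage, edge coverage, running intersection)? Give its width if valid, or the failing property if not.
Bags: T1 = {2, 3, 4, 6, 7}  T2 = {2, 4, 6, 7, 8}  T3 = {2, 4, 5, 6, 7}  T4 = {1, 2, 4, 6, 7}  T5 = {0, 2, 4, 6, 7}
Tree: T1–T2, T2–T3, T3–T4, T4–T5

Every vertex of G appears in some bag (union = {0, 1, 2, 3, 4, 5, 6, 7, 8}); every edge is covered by a bag; and for each vertex v the set of bags containing v is connected in the bag tree. The decomposition is therefore valid. The largest bag has 5 vertices, so the width is 4.

Yes; width 4.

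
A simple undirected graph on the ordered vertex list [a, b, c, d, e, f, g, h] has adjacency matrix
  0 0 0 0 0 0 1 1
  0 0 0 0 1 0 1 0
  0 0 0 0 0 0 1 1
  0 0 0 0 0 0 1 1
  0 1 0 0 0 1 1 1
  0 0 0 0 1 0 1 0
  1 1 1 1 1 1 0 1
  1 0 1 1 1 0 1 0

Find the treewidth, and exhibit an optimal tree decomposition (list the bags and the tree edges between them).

Treewidth 2.
One optimal decomposition is:
Bags: B1 = {d, g, h}  B2 = {e, g, h}  B3 = {a, g, h}  B4 = {b, e, g}  B5 = {e, f, g}  B6 = {c, g, h}
Tree: B1–B2, B2–B3, B2–B4, B4–B5, B1–B6

Each bag holds 3 vertices, so the decomposition has width 2, which upper-bounds the treewidth. On the other hand G contains the 3-clique {d, g, h}. A clique must lie in a single bag of any decomposition, so no decomposition can have width below 2. Combining the bounds, tw(G) = 2.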